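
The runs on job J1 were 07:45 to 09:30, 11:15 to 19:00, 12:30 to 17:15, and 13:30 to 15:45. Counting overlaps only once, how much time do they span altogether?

9 h 30 min

Merged: 07:45–09:30, 11:15–19:00.
Lengths: 1 h 45 min + 7 h 45 min = 9 h 30 min.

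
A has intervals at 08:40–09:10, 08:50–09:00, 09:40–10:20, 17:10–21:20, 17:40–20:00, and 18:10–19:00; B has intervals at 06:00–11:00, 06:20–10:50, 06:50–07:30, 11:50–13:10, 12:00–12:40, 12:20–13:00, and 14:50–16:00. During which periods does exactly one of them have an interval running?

A, merged: 08:40–09:10, 09:40–10:20, 17:10–21:20.
B, merged: 06:00–11:00, 11:50–13:10, 14:50–16:00.
A \ B = 17:10–21:20.
B \ A = 06:00–08:40, 09:10–09:40, 10:20–11:00, 11:50–13:10, 14:50–16:00.
Union of the two gives the symmetric difference.

06:00–08:40, 09:10–09:40, 10:20–11:00, 11:50–13:10, 14:50–16:00, 17:10–21:20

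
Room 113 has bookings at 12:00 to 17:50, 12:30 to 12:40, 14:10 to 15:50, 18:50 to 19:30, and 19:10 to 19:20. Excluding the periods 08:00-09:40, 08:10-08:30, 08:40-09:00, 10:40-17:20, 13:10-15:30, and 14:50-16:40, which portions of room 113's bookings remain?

Merge the first list: 12:00-17:50, 18:50-19:30.
Merge the second list: 08:00-09:40, 10:40-17:20.
12:00-17:50 minus B → 17:20-17:50.
18:50-19:30: no B overlap → unchanged.

17:20-17:50, 18:50-19:30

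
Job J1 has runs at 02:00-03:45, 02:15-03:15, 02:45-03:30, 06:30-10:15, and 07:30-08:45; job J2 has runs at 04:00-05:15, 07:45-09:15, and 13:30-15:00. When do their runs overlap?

Merge the first list: 02:00–03:45, 06:30–10:15.
02:00–03:45 falls entirely outside B.
06:30–10:15 overlaps B on 07:45–09:15.

07:45–09:15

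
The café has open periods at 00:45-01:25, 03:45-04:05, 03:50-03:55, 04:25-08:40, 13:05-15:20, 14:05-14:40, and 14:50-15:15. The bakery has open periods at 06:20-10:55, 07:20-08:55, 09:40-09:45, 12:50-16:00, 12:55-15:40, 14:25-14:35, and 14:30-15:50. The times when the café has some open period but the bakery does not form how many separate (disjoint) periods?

3

First set merges to 00:45–01:25, 03:45–04:05, 04:25–08:40, 13:05–15:20.
Second set merges to 06:20–10:55, 12:50–16:00.
A \ B = 00:45–01:25, 03:45–04:05, 04:25–06:20.
That is 3 disjoint pieces.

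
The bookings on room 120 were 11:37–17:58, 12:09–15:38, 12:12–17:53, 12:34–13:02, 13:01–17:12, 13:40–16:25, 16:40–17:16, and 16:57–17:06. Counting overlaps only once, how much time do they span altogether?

6 h 21 min

Merged: 11:37-17:58.
Length: 6 h 21 min.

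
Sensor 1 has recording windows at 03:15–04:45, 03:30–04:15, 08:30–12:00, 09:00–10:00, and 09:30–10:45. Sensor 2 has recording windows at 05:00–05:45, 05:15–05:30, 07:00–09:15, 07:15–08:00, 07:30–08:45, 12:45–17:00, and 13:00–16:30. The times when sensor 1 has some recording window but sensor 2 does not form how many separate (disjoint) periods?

2

A, merged: 03:15-04:45, 08:30-12:00.
B, merged: 05:00-05:45, 07:00-09:15, 12:45-17:00.
A \ B = 03:15-04:45, 09:15-12:00.
That is 2 disjoint pieces.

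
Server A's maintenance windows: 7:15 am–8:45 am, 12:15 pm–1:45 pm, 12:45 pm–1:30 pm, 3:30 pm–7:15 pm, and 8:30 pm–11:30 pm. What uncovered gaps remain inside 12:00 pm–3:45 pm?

12:00 pm–12:15 pm, 1:45 pm–3:30 pm

Covered (merged): 7:15 am–8:45 am, 12:15 pm–1:45 pm, 3:30 pm–7:15 pm, 8:30 pm–11:30 pm.
Uncovered inside 12:00 pm–3:45 pm: 12:00 pm–12:15 pm, 1:45 pm–3:30 pm.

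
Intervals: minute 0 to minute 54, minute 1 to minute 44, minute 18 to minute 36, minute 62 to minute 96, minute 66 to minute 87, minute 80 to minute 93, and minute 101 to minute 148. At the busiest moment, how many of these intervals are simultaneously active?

3

Walk the sorted start/end points keeping a running depth.
The depth first hits 3 at minute 18.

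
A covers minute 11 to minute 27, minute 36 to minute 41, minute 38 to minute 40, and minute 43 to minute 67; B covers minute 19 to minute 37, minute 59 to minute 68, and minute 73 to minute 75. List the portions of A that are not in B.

minute 11 to minute 19, minute 37 to minute 41, minute 43 to minute 59

Merge the first list: minute 11 to minute 27, minute 36 to minute 41, minute 43 to minute 67.
minute 11 to minute 27 \ B = minute 11 to minute 19.
minute 36 to minute 41 \ B = minute 37 to minute 41.
minute 43 to minute 67 \ B = minute 43 to minute 59.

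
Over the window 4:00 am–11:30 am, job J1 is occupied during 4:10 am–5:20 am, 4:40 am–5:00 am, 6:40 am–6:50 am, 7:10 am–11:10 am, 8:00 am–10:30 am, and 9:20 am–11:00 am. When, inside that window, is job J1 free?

4:00 am-4:10 am, 5:20 am-6:40 am, 6:50 am-7:10 am, 11:10 am-11:30 am

The merged coverage is 4:10 am-5:20 am, 6:40 am-6:50 am, 7:10 am-11:10 am.
Complement within 4:00 am-11:30 am: 4:00 am-4:10 am, 5:20 am-6:40 am, 6:50 am-7:10 am, 11:10 am-11:30 am.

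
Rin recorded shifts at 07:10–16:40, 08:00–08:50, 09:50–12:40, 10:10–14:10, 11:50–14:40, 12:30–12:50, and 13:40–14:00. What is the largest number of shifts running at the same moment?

5

Walk the sorted start/end points keeping a running depth.
The depth first hits 5 at 12:30.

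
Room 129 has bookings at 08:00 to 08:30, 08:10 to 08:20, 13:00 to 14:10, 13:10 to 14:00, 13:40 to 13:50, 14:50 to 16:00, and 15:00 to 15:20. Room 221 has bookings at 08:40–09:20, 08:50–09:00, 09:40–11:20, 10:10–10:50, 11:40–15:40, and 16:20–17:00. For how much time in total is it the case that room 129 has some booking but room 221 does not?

A, merged: 08:00–08:30, 13:00–14:10, 14:50–16:00.
B, merged: 08:40–09:20, 09:40–11:20, 11:40–15:40, 16:20–17:00.
A \ B = 08:00–08:30, 15:40–16:00.
Total: 30 min + 20 min = 50 min.

50 min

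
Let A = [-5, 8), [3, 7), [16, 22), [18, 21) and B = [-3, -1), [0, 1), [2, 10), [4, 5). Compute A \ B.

First set merges to [-5, 8), [16, 22).
Second set merges to [-3, -1), [0, 1), [2, 10).
[-5, 8) with B removed leaves [-5, -3), [-1, 0), [1, 2).
[16, 22) is untouched.

[-5, -3) ∪ [-1, 0) ∪ [1, 2) ∪ [16, 22)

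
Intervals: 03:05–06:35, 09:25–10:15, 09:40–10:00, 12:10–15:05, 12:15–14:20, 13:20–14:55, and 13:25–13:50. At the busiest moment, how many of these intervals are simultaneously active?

4

Walk the sorted start/end points keeping a running depth.
The depth first hits 4 at 13:25.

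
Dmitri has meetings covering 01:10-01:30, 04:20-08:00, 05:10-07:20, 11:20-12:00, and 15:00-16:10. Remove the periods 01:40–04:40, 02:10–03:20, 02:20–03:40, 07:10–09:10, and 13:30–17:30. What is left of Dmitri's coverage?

01:10–01:30, 04:40–07:10, 11:20–12:00

First set merges to 01:10–01:30, 04:20–08:00, 11:20–12:00, 15:00–16:10.
Second set merges to 01:40–04:40, 07:10–09:10, 13:30–17:30.
01:10–01:30: nothing removed.
04:20–08:00 \ B = 04:40–07:10.
11:20–12:00: nothing removed.
15:00–16:10: entirely removed.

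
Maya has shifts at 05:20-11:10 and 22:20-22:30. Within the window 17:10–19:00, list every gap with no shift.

17:10–19:00

After merging, the occupied span is 05:20–11:10, 22:20–22:30.
Gaps within 17:10–19:00: 17:10–19:00.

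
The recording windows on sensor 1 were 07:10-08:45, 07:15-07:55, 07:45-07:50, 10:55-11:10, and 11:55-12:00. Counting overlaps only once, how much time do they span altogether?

1 h 55 min

Merged: 07:10–08:45, 10:55–11:10, 11:55–12:00.
Lengths: 1 h 35 min + 15 min + 5 min = 1 h 55 min.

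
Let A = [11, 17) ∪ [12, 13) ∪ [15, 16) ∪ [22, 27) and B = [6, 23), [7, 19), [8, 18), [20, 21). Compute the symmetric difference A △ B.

[6, 11) ∪ [17, 22) ∪ [23, 27)

Merge the first list: [11, 17), [22, 27).
Merge the second list: [6, 23).
Only in the first: [23, 27).
Only in the second: [6, 11), [17, 22).
Together these are the periods covered by exactly one.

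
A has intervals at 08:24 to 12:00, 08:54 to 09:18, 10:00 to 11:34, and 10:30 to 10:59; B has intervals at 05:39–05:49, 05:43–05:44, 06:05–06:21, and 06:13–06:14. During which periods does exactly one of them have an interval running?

05:39–05:49, 06:05–06:21, 08:24–12:00

Merge the first list: 08:24–12:00.
Merge the second list: 05:39–05:49, 06:05–06:21.
A \ B = 08:24–12:00.
B \ A = 05:39–05:49, 06:05–06:21.
Union of the two gives the symmetric difference.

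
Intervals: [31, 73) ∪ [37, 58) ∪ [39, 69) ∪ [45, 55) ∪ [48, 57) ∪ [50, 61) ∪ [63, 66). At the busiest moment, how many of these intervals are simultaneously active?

At 50, 6 of the intervals are simultaneously active.
No point has more.

6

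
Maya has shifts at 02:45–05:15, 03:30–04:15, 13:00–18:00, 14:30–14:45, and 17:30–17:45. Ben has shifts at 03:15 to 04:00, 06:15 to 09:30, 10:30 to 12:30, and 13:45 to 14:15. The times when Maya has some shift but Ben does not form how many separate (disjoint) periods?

4

Merge the first list: 02:45-05:15, 13:00-18:00.
A \ B = 02:45-03:15, 04:00-05:15, 13:00-13:45, 14:15-18:00.
That is 4 disjoint pieces.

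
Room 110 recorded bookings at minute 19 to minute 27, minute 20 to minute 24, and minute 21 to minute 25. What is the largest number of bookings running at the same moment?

3

Walk the sorted start/end points keeping a running depth.
The depth first hits 3 at minute 21.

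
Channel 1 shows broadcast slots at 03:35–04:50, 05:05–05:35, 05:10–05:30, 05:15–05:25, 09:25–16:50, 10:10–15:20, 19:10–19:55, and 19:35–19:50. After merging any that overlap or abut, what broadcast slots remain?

03:35-04:50, 05:05-05:35, 09:25-16:50, 19:10-19:55

05:05-05:35 is disjoint → start new block.
05:10-05:30 overlaps/touches 05:05-05:35 → extend to 05:05-05:35.
05:15-05:25 overlaps/touches 05:05-05:35 → extend to 05:05-05:35.
09:25-16:50 is disjoint → start new block.
10:10-15:20 overlaps/touches 09:25-16:50 → extend to 09:25-16:50.
19:10-19:55 is disjoint → start new block.
19:35-19:50 overlaps/touches 19:10-19:55 → extend to 19:10-19:55.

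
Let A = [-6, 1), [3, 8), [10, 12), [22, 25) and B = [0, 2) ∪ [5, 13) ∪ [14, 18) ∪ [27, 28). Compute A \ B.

[-6, 1) minus B → [-6, 0).
[3, 8) minus B → [3, 5).
[10, 12): fully covered by B → removed.
[22, 25): no B overlap → unchanged.

[-6, 0) ∪ [3, 5) ∪ [22, 25)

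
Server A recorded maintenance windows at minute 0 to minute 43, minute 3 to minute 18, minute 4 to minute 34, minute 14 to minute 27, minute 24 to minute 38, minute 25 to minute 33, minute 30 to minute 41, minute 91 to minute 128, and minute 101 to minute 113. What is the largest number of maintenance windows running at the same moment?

5

At minute 25, 5 of the intervals are simultaneously active.
No point has more.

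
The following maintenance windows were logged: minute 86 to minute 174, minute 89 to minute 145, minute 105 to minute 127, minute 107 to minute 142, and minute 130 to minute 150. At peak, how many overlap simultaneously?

4

At minute 107, 4 of the intervals are simultaneously active.
No point has more.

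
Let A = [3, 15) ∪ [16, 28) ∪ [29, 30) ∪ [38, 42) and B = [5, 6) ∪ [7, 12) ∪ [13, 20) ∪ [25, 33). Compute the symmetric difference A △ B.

[3, 5) ∪ [6, 7) ∪ [12, 13) ∪ [15, 16) ∪ [20, 25) ∪ [28, 29) ∪ [30, 33) ∪ [38, 42)

A but not B: [3, 5), [6, 7), [12, 13), [20, 25), [38, 42).
B but not A: [15, 16), [28, 29), [30, 33).
Combining gives A △ B.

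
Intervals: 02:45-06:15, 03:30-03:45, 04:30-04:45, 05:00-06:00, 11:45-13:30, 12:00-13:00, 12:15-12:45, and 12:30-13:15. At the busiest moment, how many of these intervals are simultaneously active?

4

Walk the sorted start/end points keeping a running depth.
The depth first hits 4 at 12:30.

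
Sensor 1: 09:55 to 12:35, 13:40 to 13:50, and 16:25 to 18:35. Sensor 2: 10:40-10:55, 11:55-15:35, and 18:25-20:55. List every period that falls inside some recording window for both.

09:55–12:35 overlaps B on 10:40–10:55, 11:55–12:35.
13:40–13:50 overlaps B on 13:40–13:50.
16:25–18:35 overlaps B on 18:25–18:35.

10:40–10:55, 11:55–12:35, 13:40–13:50, 18:25–18:35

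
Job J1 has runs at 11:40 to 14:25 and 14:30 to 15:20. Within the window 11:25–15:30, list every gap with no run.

11:25-11:40, 14:25-14:30, 15:20-15:30

The merged coverage is 11:40-14:25, 14:30-15:20.
Complement within 11:25-15:30: 11:25-11:40, 14:25-14:30, 15:20-15:30.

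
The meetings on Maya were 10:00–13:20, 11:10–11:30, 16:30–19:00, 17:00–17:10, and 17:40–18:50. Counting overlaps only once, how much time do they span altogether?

Merged: 10:00–13:20, 16:30–19:00.
Lengths: 3 h 20 min + 2 h 30 min = 5 h 50 min.

5 h 50 min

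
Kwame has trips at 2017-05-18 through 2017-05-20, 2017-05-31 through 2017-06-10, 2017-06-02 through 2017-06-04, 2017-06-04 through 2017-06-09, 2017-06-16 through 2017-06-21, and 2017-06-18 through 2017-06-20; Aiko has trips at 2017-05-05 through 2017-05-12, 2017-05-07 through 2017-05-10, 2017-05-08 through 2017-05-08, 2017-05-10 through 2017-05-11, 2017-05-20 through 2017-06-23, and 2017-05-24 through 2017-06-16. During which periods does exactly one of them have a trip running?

2017-05-05 through 2017-05-12, 2017-05-18 through 2017-05-19, 2017-05-21 through 2017-05-30, 2017-06-11 through 2017-06-15, 2017-06-22 through 2017-06-23

Merge the first list: 2017-05-18 through 2017-05-20, 2017-05-31 through 2017-06-10, 2017-06-16 through 2017-06-21.
Merge the second list: 2017-05-05 through 2017-05-12, 2017-05-20 through 2017-06-23.
A but not B: 2017-05-18 through 2017-05-19.
B but not A: 2017-05-05 through 2017-05-12, 2017-05-21 through 2017-05-30, 2017-06-11 through 2017-06-15, 2017-06-22 through 2017-06-23.
Combining gives A △ B.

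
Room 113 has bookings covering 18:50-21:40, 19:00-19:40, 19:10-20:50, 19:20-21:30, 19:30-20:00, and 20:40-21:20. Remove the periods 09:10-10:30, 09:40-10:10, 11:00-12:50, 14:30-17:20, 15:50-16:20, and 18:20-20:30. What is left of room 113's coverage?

First set merges to 18:50–21:40.
Second set merges to 09:10–10:30, 11:00–12:50, 14:30–17:20, 18:20–20:30.
18:50–21:40 \ B = 20:30–21:40.

20:30–21:40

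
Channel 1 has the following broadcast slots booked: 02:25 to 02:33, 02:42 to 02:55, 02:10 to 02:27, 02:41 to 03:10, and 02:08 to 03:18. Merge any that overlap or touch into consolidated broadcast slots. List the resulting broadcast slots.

Sort by start: 02:08–03:18, 02:10–02:27, 02:25–02:33, 02:41–03:10, 02:42–02:55.
02:10–02:27 overlaps/touches 02:08–03:18 → extend to 02:08–03:18.
02:25–02:33 overlaps/touches 02:08–03:18 → extend to 02:08–03:18.
02:41–03:10 overlaps/touches 02:08–03:18 → extend to 02:08–03:18.
02:42–02:55 overlaps/touches 02:08–03:18 → extend to 02:08–03:18.

02:08–03:18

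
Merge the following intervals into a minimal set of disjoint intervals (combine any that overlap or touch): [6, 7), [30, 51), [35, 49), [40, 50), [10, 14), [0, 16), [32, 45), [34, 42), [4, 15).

[0, 16) ∪ [30, 51)

Sort by start: [0, 16), [4, 15), [6, 7), [10, 14), [30, 51), [32, 45), [34, 42), [35, 49), [40, 50).
[4, 15) overlaps/touches [0, 16) → extend to [0, 16).
[6, 7) overlaps/touches [0, 16) → extend to [0, 16).
[10, 14) overlaps/touches [0, 16) → extend to [0, 16).
[30, 51) is disjoint → start new block.
[32, 45) overlaps/touches [30, 51) → extend to [30, 51).
[34, 42) overlaps/touches [30, 51) → extend to [30, 51).
[35, 49) overlaps/touches [30, 51) → extend to [30, 51).
[40, 50) overlaps/touches [30, 51) → extend to [30, 51).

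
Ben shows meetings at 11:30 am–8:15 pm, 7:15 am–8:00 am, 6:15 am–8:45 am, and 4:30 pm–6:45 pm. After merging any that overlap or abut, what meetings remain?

6:15 am-8:45 am, 11:30 am-8:15 pm

Sort by start: 6:15 am-8:45 am, 7:15 am-8:00 am, 11:30 am-8:15 pm, 4:30 pm-6:45 pm.
7:15 am-8:00 am overlaps/touches 6:15 am-8:45 am → extend to 6:15 am-8:45 am.
11:30 am-8:15 pm is disjoint → start new block.
4:30 pm-6:45 pm overlaps/touches 11:30 am-8:15 pm → extend to 11:30 am-8:15 pm.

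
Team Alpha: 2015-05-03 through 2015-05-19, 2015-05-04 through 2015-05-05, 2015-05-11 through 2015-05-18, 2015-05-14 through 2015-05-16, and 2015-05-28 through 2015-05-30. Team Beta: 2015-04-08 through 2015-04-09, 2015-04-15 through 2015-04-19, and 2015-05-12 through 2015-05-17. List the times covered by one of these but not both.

2015-04-08 through 2015-04-09, 2015-04-15 through 2015-04-19, 2015-05-03 through 2015-05-11, 2015-05-18 through 2015-05-19, 2015-05-28 through 2015-05-30

Merge the first list: 2015-05-03 through 2015-05-19, 2015-05-28 through 2015-05-30.
Only in the first: 2015-05-03 through 2015-05-11, 2015-05-18 through 2015-05-19, 2015-05-28 through 2015-05-30.
Only in the second: 2015-04-08 through 2015-04-09, 2015-04-15 through 2015-04-19.
Together these are the periods covered by exactly one.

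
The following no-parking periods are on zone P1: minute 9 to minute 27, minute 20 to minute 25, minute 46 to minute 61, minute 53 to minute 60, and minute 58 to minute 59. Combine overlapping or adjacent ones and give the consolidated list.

minute 20 to minute 25 overlaps/touches minute 9 to minute 27 → extend to minute 9 to minute 27.
minute 46 to minute 61 is disjoint → start new block.
minute 53 to minute 60 overlaps/touches minute 46 to minute 61 → extend to minute 46 to minute 61.
minute 58 to minute 59 overlaps/touches minute 46 to minute 61 → extend to minute 46 to minute 61.

minute 9 to minute 27, minute 46 to minute 61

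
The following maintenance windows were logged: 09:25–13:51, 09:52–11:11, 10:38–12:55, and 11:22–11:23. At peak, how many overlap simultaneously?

3

Walk the sorted start/end points keeping a running depth.
The depth first hits 3 at 10:38.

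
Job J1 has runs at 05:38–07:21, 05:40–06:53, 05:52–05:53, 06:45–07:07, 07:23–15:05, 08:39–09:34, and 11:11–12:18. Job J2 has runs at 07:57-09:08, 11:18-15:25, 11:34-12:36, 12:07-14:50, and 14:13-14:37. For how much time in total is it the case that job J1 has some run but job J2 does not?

4 h 27 min

Merge the first list: 05:38–07:21, 07:23–15:05.
Merge the second list: 07:57–09:08, 11:18–15:25.
A \ B = 05:38–07:21, 07:23–07:57, 09:08–11:18.
Total: 1 h 43 min + 34 min + 2 h 10 min = 4 h 27 min.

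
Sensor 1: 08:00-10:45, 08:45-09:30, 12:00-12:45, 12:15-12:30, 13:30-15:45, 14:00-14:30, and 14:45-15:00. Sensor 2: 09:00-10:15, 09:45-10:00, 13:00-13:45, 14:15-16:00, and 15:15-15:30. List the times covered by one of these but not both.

A, merged: 08:00–10:45, 12:00–12:45, 13:30–15:45.
B, merged: 09:00–10:15, 13:00–13:45, 14:15–16:00.
A \ B = 08:00–09:00, 10:15–10:45, 12:00–12:45, 13:45–14:15.
B \ A = 13:00–13:30, 15:45–16:00.
Union of the two gives the symmetric difference.

08:00–09:00, 10:15–10:45, 12:00–12:45, 13:00–13:30, 13:45–14:15, 15:45–16:00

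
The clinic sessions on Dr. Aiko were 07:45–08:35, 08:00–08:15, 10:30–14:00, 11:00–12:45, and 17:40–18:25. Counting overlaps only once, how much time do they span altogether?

5 h 5 min

Merged: 07:45-08:35, 10:30-14:00, 17:40-18:25.
Lengths: 50 min + 3 h 30 min + 45 min = 5 h 5 min.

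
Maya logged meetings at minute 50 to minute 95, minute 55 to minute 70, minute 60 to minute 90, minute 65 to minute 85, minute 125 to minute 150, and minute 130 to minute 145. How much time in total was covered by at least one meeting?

Merged: minute 50 to minute 95, minute 125 to minute 150.
Lengths: 45 minutes + 25 minutes = 70 minutes.

70 minutes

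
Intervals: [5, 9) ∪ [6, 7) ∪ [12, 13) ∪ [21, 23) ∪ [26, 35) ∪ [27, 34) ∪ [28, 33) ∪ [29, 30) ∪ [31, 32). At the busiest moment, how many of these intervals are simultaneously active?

Walk the sorted start/end points keeping a running depth.
The depth first hits 4 at 29.

4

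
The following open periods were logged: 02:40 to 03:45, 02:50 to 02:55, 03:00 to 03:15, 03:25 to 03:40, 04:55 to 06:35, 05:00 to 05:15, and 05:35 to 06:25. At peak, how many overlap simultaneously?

2

Walk the sorted start/end points keeping a running depth.
The depth first hits 2 at 02:50.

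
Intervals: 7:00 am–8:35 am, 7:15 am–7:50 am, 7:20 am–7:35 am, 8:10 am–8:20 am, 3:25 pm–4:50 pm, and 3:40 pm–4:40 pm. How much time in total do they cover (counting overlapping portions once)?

3 h

Merged: 7:00 am–8:35 am, 3:25 pm–4:50 pm.
Lengths: 1 h 35 min + 1 h 25 min = 3 h.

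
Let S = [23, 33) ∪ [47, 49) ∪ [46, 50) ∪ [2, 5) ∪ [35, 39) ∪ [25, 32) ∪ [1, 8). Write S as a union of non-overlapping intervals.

[1, 8) ∪ [23, 33) ∪ [35, 39) ∪ [46, 50)

Sort by start: [1, 8), [2, 5), [23, 33), [25, 32), [35, 39), [46, 50), [47, 49).
[2, 5) overlaps/touches [1, 8) → extend to [1, 8).
[23, 33) is disjoint → start new block.
[25, 32) overlaps/touches [23, 33) → extend to [23, 33).
[35, 39) is disjoint → start new block.
[46, 50) is disjoint → start new block.
[47, 49) overlaps/touches [46, 50) → extend to [46, 50).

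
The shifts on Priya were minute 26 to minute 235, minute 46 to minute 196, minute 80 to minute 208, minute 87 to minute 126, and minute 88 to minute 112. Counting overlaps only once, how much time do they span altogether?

Merged: minute 26 to minute 235.
Length: 209 minutes.

209 minutes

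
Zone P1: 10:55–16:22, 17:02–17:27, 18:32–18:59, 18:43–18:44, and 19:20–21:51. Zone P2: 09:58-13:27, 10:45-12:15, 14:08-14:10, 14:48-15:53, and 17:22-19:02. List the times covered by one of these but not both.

First set merges to 10:55-16:22, 17:02-17:27, 18:32-18:59, 19:20-21:51.
Second set merges to 09:58-13:27, 14:08-14:10, 14:48-15:53, 17:22-19:02.
Only in the first: 13:27-14:08, 14:10-14:48, 15:53-16:22, 17:02-17:22, 19:20-21:51.
Only in the second: 09:58-10:55, 17:27-18:32, 18:59-19:02.
Together these are the periods covered by exactly one.

09:58-10:55, 13:27-14:08, 14:10-14:48, 15:53-16:22, 17:02-17:22, 17:27-18:32, 18:59-19:02, 19:20-21:51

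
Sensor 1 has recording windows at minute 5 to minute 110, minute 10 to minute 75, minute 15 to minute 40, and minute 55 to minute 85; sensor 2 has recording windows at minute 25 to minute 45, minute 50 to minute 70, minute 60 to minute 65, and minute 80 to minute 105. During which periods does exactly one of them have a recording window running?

minute 5 to minute 25, minute 45 to minute 50, minute 70 to minute 80, minute 105 to minute 110

First set merges to minute 5 to minute 110.
Second set merges to minute 25 to minute 45, minute 50 to minute 70, minute 80 to minute 105.
A \ B = minute 5 to minute 25, minute 45 to minute 50, minute 70 to minute 80, minute 105 to minute 110.
B \ A = none.
Union of the two gives the symmetric difference.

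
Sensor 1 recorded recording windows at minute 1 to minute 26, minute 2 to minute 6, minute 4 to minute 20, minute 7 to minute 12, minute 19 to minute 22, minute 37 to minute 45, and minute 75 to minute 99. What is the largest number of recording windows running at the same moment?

3

Sweep endpoints in order; track running count of active intervals.
Peak of 3 reached at minute 4.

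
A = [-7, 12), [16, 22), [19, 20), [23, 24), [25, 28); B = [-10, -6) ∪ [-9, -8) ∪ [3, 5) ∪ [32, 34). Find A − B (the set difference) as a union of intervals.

[-6, 3) ∪ [5, 12) ∪ [16, 22) ∪ [23, 24) ∪ [25, 28)

First set merges to [-7, 12), [16, 22), [23, 24), [25, 28).
Second set merges to [-10, -6), [3, 5), [32, 34).
[-7, 12) with B removed leaves [-6, 3), [5, 12).
[16, 22) is untouched.
[23, 24) is untouched.
[25, 28) is untouched.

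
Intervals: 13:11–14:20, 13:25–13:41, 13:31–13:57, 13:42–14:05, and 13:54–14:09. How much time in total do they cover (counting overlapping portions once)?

Merged: 13:11–14:20.
Length: 1 h 9 min.

1 h 9 min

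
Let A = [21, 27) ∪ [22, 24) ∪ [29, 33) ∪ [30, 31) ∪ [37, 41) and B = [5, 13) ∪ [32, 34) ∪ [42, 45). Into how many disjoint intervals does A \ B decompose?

Merge the first list: [21, 27), [29, 33), [37, 41).
A \ B = [21, 27), [29, 32), [37, 41).
That is 3 disjoint pieces.

3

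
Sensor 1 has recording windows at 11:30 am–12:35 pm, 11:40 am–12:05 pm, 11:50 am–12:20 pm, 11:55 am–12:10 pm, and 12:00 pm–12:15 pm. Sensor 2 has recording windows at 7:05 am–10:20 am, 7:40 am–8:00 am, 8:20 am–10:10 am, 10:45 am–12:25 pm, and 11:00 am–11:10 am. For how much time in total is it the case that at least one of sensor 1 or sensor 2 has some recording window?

First set merges to 11:30 am–12:35 pm.
Second set merges to 7:05 am–10:20 am, 10:45 am–12:25 pm.
A ∪ B = 7:05 am–10:20 am, 10:45 am–12:35 pm.
Total: 3 h 15 min + 1 h 50 min = 5 h 5 min.

5 h 5 min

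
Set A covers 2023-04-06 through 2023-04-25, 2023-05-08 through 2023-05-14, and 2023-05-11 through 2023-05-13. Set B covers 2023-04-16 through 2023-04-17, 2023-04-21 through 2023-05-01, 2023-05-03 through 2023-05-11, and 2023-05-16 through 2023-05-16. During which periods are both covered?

A, merged: 2023-04-06 through 2023-04-25, 2023-05-08 through 2023-05-14.
2023-04-06 through 2023-04-25 meets the second set on 2023-04-16 through 2023-04-17, 2023-04-21 through 2023-04-25.
2023-05-08 through 2023-05-14 meets the second set on 2023-05-08 through 2023-05-11.

2023-04-16 through 2023-04-17, 2023-04-21 through 2023-04-25, 2023-05-08 through 2023-05-11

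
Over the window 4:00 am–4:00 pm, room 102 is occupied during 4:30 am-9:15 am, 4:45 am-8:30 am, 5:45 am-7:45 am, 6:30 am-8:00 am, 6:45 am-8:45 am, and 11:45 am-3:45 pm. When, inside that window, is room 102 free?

Covered (merged): 4:30 am-9:15 am, 11:45 am-3:45 pm.
Gaps within 4:00 am-4:00 pm: 4:00 am-4:30 am, 9:15 am-11:45 am, 3:45 pm-4:00 pm.

4:00 am-4:30 am, 9:15 am-11:45 am, 3:45 pm-4:00 pm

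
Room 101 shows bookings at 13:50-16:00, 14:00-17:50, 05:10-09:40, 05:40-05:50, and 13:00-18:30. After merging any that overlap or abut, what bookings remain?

Sort by start: 05:10-09:40, 05:40-05:50, 13:00-18:30, 13:50-16:00, 14:00-17:50.
05:40-05:50 overlaps/touches 05:10-09:40 → extend to 05:10-09:40.
13:00-18:30 is disjoint → start new block.
13:50-16:00 overlaps/touches 13:00-18:30 → extend to 13:00-18:30.
14:00-17:50 overlaps/touches 13:00-18:30 → extend to 13:00-18:30.

05:10-09:40, 13:00-18:30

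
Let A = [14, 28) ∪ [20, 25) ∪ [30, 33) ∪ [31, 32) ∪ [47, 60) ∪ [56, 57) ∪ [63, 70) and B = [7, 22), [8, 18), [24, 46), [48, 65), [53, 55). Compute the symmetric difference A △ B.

[7, 14) ∪ [22, 24) ∪ [28, 30) ∪ [33, 46) ∪ [47, 48) ∪ [60, 63) ∪ [65, 70)

Merge the first list: [14, 28), [30, 33), [47, 60), [63, 70).
Merge the second list: [7, 22), [24, 46), [48, 65).
A \ B = [22, 24), [47, 48), [65, 70).
B \ A = [7, 14), [28, 30), [33, 46), [60, 63).
Union of the two gives the symmetric difference.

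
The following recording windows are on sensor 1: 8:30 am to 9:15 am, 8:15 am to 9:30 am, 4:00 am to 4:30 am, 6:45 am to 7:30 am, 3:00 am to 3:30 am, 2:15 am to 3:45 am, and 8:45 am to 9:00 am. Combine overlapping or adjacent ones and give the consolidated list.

Sort by start: 2:15 am–3:45 am, 3:00 am–3:30 am, 4:00 am–4:30 am, 6:45 am–7:30 am, 8:15 am–9:30 am, 8:30 am–9:15 am, 8:45 am–9:00 am.
3:00 am–3:30 am overlaps/touches 2:15 am–3:45 am → extend to 2:15 am–3:45 am.
4:00 am–4:30 am is disjoint → start new block.
6:45 am–7:30 am is disjoint → start new block.
8:15 am–9:30 am is disjoint → start new block.
8:30 am–9:15 am overlaps/touches 8:15 am–9:30 am → extend to 8:15 am–9:30 am.
8:45 am–9:00 am overlaps/touches 8:15 am–9:30 am → extend to 8:15 am–9:30 am.

2:15 am–3:45 am, 4:00 am–4:30 am, 6:45 am–7:30 am, 8:15 am–9:30 am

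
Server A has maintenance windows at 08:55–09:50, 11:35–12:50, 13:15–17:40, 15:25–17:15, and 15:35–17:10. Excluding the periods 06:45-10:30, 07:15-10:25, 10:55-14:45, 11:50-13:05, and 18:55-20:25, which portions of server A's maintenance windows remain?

14:45–17:40

First set merges to 08:55–09:50, 11:35–12:50, 13:15–17:40.
Second set merges to 06:45–10:30, 10:55–14:45, 18:55–20:25.
08:55–09:50: entirely removed.
11:35–12:50: entirely removed.
13:15–17:40 \ B = 14:45–17:40.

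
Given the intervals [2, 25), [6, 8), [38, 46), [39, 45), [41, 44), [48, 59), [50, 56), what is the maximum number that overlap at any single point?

Walk the sorted start/end points keeping a running depth.
The depth first hits 3 at 41.

3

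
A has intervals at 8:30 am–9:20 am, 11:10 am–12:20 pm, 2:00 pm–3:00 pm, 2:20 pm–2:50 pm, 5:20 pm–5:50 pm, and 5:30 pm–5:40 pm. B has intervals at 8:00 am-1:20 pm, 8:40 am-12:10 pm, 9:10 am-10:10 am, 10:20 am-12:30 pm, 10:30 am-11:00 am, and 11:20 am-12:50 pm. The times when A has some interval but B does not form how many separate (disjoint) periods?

First set merges to 8:30 am–9:20 am, 11:10 am–12:20 pm, 2:00 pm–3:00 pm, 5:20 pm–5:50 pm.
Second set merges to 8:00 am–1:20 pm.
A \ B = 2:00 pm–3:00 pm, 5:20 pm–5:50 pm.
That is 2 disjoint pieces.

2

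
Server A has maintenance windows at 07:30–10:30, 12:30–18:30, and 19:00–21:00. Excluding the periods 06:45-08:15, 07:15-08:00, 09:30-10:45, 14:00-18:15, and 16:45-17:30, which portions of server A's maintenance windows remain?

08:15–09:30, 12:30–14:00, 18:15–18:30, 19:00–21:00

B, merged: 06:45–08:15, 09:30–10:45, 14:00–18:15.
07:30–10:30 with B removed leaves 08:15–09:30.
12:30–18:30 with B removed leaves 12:30–14:00, 18:15–18:30.
19:00–21:00 is untouched.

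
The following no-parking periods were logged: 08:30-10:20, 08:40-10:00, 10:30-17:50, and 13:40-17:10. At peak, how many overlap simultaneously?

2

Walk the sorted start/end points keeping a running depth.
The depth first hits 2 at 08:40.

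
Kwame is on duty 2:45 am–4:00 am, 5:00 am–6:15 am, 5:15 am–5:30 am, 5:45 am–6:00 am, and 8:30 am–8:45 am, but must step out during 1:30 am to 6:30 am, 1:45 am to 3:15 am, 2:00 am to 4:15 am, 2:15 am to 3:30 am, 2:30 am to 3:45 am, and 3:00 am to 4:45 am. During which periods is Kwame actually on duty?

Merge the first list: 2:45 am-4:00 am, 5:00 am-6:15 am, 8:30 am-8:45 am.
Merge the second list: 1:30 am-6:30 am.
2:45 am-4:00 am: entirely removed.
5:00 am-6:15 am: entirely removed.
8:30 am-8:45 am: nothing removed.

8:30 am-8:45 am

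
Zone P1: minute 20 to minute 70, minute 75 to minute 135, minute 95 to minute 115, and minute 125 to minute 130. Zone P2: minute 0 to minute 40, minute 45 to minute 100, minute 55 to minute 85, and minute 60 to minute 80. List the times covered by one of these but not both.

minute 0 to minute 20, minute 40 to minute 45, minute 70 to minute 75, minute 100 to minute 135

First set merges to minute 20 to minute 70, minute 75 to minute 135.
Second set merges to minute 0 to minute 40, minute 45 to minute 100.
Only in the first: minute 40 to minute 45, minute 100 to minute 135.
Only in the second: minute 0 to minute 20, minute 70 to minute 75.
Together these are the periods covered by exactly one.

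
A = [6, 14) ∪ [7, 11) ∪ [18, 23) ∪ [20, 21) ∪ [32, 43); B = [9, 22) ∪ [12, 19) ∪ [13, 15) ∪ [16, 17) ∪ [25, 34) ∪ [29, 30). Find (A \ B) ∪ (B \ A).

First set merges to [6, 14), [18, 23), [32, 43).
Second set merges to [9, 22), [25, 34).
Only in the first: [6, 9), [22, 23), [34, 43).
Only in the second: [14, 18), [25, 32).
Together these are the periods covered by exactly one.

[6, 9) ∪ [14, 18) ∪ [22, 23) ∪ [25, 32) ∪ [34, 43)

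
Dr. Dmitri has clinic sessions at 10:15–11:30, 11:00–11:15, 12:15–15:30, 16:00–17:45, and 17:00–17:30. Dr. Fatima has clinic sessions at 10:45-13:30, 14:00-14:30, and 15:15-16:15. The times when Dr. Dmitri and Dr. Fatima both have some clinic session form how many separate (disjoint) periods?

First set merges to 10:15–11:30, 12:15–15:30, 16:00–17:45.
A ∩ B = 10:45–11:30, 12:15–13:30, 14:00–14:30, 15:15–15:30, 16:00–16:15.
That is 5 disjoint pieces.

5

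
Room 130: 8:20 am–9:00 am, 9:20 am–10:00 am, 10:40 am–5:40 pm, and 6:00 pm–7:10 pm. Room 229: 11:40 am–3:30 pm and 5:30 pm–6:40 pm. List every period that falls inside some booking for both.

11:40 am-3:30 pm, 5:30 pm-5:40 pm, 6:00 pm-6:40 pm

8:20 am-9:00 am falls entirely outside B.
9:20 am-10:00 am falls entirely outside B.
10:40 am-5:40 pm overlaps B on 11:40 am-3:30 pm, 5:30 pm-5:40 pm.
6:00 pm-7:10 pm overlaps B on 6:00 pm-6:40 pm.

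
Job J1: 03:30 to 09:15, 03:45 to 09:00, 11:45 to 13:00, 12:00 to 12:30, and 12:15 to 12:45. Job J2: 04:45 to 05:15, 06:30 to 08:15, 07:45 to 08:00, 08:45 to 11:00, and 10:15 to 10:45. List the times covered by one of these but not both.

03:30–04:45, 05:15–06:30, 08:15–08:45, 09:15–11:00, 11:45–13:00

Merge the first list: 03:30–09:15, 11:45–13:00.
Merge the second list: 04:45–05:15, 06:30–08:15, 08:45–11:00.
A \ B = 03:30–04:45, 05:15–06:30, 08:15–08:45, 11:45–13:00.
B \ A = 09:15–11:00.
Union of the two gives the symmetric difference.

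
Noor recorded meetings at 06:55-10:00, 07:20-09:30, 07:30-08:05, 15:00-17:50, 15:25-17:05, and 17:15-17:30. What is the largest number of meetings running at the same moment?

3

Walk the sorted start/end points keeping a running depth.
The depth first hits 3 at 07:30.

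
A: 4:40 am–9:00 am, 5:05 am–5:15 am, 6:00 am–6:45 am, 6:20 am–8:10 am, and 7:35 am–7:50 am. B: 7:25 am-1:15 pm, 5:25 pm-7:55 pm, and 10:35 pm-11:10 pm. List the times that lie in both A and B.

7:25 am-9:00 am

First set merges to 4:40 am-9:00 am.
4:40 am-9:00 am meets the second set on 7:25 am-9:00 am.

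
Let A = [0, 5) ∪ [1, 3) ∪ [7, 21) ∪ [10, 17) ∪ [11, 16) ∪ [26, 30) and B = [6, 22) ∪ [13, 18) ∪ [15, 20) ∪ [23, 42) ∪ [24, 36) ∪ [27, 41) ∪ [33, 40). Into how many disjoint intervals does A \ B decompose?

A, merged: [0, 5), [7, 21), [26, 30).
B, merged: [6, 22), [23, 42).
A \ B = [0, 5).
That is 1 disjoint piece.

1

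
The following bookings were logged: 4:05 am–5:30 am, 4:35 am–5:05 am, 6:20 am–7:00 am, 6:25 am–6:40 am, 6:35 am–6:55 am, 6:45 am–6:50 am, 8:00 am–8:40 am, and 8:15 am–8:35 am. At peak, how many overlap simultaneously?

Walk the sorted start/end points keeping a running depth.
The depth first hits 3 at 6:35 am.

3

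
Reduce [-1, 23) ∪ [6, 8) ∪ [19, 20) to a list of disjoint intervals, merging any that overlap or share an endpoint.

[6, 8) overlaps/touches [-1, 23) → extend to [-1, 23).
[19, 20) overlaps/touches [-1, 23) → extend to [-1, 23).

[-1, 23)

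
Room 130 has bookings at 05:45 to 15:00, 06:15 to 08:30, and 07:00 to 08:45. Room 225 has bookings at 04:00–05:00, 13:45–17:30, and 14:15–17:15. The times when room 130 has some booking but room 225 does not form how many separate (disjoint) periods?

First set merges to 05:45-15:00.
Second set merges to 04:00-05:00, 13:45-17:30.
A \ B = 05:45-13:45.
That is 1 disjoint piece.

1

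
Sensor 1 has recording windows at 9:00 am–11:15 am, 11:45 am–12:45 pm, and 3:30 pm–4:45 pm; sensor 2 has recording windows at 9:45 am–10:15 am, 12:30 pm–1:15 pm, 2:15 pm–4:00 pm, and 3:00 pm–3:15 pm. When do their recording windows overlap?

9:45 am–10:15 am, 12:30 pm–12:45 pm, 3:30 pm–4:00 pm

Second set merges to 9:45 am–10:15 am, 12:30 pm–1:15 pm, 2:15 pm–4:00 pm.
9:00 am–11:15 am meets the second set on 9:45 am–10:15 am.
11:45 am–12:45 pm meets the second set on 12:30 pm–12:45 pm.
3:30 pm–4:45 pm meets the second set on 3:30 pm–4:00 pm.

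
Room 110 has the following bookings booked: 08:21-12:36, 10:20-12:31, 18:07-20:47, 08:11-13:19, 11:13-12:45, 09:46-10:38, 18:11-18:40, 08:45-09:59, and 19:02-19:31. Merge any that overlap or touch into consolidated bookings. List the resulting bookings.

Sort by start: 08:11–13:19, 08:21–12:36, 08:45–09:59, 09:46–10:38, 10:20–12:31, 11:13–12:45, 18:07–20:47, 18:11–18:40, 19:02–19:31.
08:21–12:36 overlaps/touches 08:11–13:19 → extend to 08:11–13:19.
08:45–09:59 overlaps/touches 08:11–13:19 → extend to 08:11–13:19.
09:46–10:38 overlaps/touches 08:11–13:19 → extend to 08:11–13:19.
10:20–12:31 overlaps/touches 08:11–13:19 → extend to 08:11–13:19.
11:13–12:45 overlaps/touches 08:11–13:19 → extend to 08:11–13:19.
18:07–20:47 is disjoint → start new block.
18:11–18:40 overlaps/touches 18:07–20:47 → extend to 18:07–20:47.
19:02–19:31 overlaps/touches 18:07–20:47 → extend to 18:07–20:47.

08:11–13:19, 18:07–20:47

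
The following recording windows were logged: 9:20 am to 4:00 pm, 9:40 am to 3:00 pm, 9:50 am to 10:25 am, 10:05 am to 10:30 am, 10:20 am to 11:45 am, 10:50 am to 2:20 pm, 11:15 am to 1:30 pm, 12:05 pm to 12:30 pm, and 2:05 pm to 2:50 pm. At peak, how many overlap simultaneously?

At 10:20 am, 5 of the intervals are simultaneously active.
No point has more.

5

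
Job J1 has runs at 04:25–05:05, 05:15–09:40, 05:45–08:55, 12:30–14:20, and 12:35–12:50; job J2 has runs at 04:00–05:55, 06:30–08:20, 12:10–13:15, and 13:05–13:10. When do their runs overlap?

Merge the first list: 04:25–05:05, 05:15–09:40, 12:30–14:20.
Merge the second list: 04:00–05:55, 06:30–08:20, 12:10–13:15.
04:25–05:05 meets the second set on 04:25–05:05.
05:15–09:40 meets the second set on 05:15–05:55, 06:30–08:20.
12:30–14:20 meets the second set on 12:30–13:15.

04:25–05:05, 05:15–05:55, 06:30–08:20, 12:30–13:15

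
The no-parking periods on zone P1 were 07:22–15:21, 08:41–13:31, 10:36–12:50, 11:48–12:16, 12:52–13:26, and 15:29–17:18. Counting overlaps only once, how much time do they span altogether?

Merged: 07:22–15:21, 15:29–17:18.
Lengths: 7 h 59 min + 1 h 49 min = 9 h 48 min.

9 h 48 min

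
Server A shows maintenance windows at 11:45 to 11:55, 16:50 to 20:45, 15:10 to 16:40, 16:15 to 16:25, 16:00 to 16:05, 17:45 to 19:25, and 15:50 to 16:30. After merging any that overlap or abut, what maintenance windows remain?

Sort by start: 11:45–11:55, 15:10–16:40, 15:50–16:30, 16:00–16:05, 16:15–16:25, 16:50–20:45, 17:45–19:25.
15:10–16:40 is disjoint → start new block.
15:50–16:30 overlaps/touches 15:10–16:40 → extend to 15:10–16:40.
16:00–16:05 overlaps/touches 15:10–16:40 → extend to 15:10–16:40.
16:15–16:25 overlaps/touches 15:10–16:40 → extend to 15:10–16:40.
16:50–20:45 is disjoint → start new block.
17:45–19:25 overlaps/touches 16:50–20:45 → extend to 16:50–20:45.

11:45–11:55, 15:10–16:40, 16:50–20:45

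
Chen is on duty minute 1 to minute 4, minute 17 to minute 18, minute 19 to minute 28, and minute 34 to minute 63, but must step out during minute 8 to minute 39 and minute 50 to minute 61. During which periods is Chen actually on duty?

minute 1 to minute 4 is untouched.
minute 17 to minute 18 lies entirely inside B → drops out.
minute 19 to minute 28 lies entirely inside B → drops out.
minute 34 to minute 63 with B removed leaves minute 39 to minute 50, minute 61 to minute 63.

minute 1 to minute 4, minute 39 to minute 50, minute 61 to minute 63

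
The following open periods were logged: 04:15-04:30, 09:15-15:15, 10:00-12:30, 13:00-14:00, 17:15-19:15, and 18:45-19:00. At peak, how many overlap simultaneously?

2

Walk the sorted start/end points keeping a running depth.
The depth first hits 2 at 10:00.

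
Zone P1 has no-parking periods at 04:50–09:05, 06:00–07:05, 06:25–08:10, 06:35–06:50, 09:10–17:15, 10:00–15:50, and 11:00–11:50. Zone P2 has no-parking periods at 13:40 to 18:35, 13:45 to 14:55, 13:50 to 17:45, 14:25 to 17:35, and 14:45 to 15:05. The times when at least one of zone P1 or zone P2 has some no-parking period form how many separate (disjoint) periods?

2

First set merges to 04:50–09:05, 09:10–17:15.
Second set merges to 13:40–18:35.
A ∪ B = 04:50–09:05, 09:10–18:35.
That is 2 disjoint pieces.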